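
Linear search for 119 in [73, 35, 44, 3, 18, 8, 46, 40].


i=0: 73!=119
i=1: 35!=119
i=2: 44!=119
i=3: 3!=119
i=4: 18!=119
i=5: 8!=119
i=6: 46!=119
i=7: 40!=119

Not found, 8 comps


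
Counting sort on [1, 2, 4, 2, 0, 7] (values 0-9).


Input: [1, 2, 4, 2, 0, 7]
Counts: [1, 1, 2, 0, 1, 0, 0, 1, 0, 0]

Sorted: [0, 1, 2, 2, 4, 7]


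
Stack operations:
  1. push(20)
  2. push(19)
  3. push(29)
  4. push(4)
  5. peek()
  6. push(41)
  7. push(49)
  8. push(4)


push(20) -> [20]
push(19) -> [20, 19]
push(29) -> [20, 19, 29]
push(4) -> [20, 19, 29, 4]
peek()->4
push(41) -> [20, 19, 29, 4, 41]
push(49) -> [20, 19, 29, 4, 41, 49]
push(4) -> [20, 19, 29, 4, 41, 49, 4]

Final stack: [20, 19, 29, 4, 41, 49, 4]


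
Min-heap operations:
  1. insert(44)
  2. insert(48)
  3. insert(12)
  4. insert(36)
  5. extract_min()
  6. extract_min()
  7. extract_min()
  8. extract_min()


insert(44) -> [44]
insert(48) -> [44, 48]
insert(12) -> [12, 48, 44]
insert(36) -> [12, 36, 44, 48]
extract_min()->12, [36, 48, 44]
extract_min()->36, [44, 48]
extract_min()->44, [48]
extract_min()->48, []

Final heap: []


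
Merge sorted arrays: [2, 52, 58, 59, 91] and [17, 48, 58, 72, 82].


Take 2 from A
Take 17 from B
Take 48 from B
Take 52 from A
Take 58 from A
Take 58 from B
Take 59 from A
Take 72 from B
Take 82 from B

Merged: [2, 17, 48, 52, 58, 58, 59, 72, 82, 91]


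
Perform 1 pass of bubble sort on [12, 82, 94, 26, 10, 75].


Initial: [12, 82, 94, 26, 10, 75]
Pass 1: [12, 82, 26, 10, 75, 94] (3 swaps)

After 1 pass: [12, 82, 26, 10, 75, 94]


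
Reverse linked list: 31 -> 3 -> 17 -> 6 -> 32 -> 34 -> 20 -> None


Step 1: curr=31, set curr.next=prev(None) | reversed so far: 31
Step 2: curr=3, set curr.next=prev(31) | reversed so far: 3 -> 31
Step 3: curr=17, set curr.next=prev(3) | reversed so far: 17 -> 3 -> 31
Step 4: curr=6, set curr.next=prev(17) | reversed so far: 6 -> 17 -> 3 -> 31
Step 5: curr=32, set curr.next=prev(6) | reversed so far: 32 -> 6 -> 17 -> 3 -> 31
Step 6: curr=34, set curr.next=prev(32) | reversed so far: 34 -> 32 -> 6 -> 17 -> 3 -> 31
Step 7: curr=20, set curr.next=prev(34) | reversed so far: 20 -> 34 -> 32 -> 6 -> 17 -> 3 -> 31

20 -> 34 -> 32 -> 6 -> 17 -> 3 -> 31 -> None


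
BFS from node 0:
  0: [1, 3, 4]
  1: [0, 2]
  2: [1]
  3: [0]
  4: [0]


Visit 0, enqueue [1, 3, 4]
Visit 1, enqueue [2]
Visit 3, enqueue []
Visit 4, enqueue []
Visit 2, enqueue []

BFS order: [0, 1, 3, 4, 2]


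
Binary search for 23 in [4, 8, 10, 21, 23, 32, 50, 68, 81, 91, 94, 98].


Step 1: lo=0, hi=11, mid=5, val=32
Step 2: lo=0, hi=4, mid=2, val=10
Step 3: lo=3, hi=4, mid=3, val=21
Step 4: lo=4, hi=4, mid=4, val=23

Found at index 4


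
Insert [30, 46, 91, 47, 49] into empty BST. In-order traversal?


Insert 30: root
Insert 46: R from 30
Insert 91: R from 30 -> R from 46
Insert 47: R from 30 -> R from 46 -> L from 91
Insert 49: R from 30 -> R from 46 -> L from 91 -> R from 47

In-order: [30, 46, 47, 49, 91]


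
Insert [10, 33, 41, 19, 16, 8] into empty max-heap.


Insert 10: [10]
Insert 33: [33, 10]
Insert 41: [41, 10, 33]
Insert 19: [41, 19, 33, 10]
Insert 16: [41, 19, 33, 10, 16]
Insert 8: [41, 19, 33, 10, 16, 8]

Final heap: [41, 19, 33, 10, 16, 8]


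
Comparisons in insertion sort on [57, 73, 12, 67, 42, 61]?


Algorithm: insertion sort
Input: [57, 73, 12, 67, 42, 61]
Sorted: [12, 42, 57, 61, 67, 73]

12


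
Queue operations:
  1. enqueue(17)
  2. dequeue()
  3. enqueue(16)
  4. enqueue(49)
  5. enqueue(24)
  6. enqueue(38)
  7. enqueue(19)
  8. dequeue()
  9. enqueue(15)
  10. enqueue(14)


enqueue(17) -> [17]
dequeue()->17, []
enqueue(16) -> [16]
enqueue(49) -> [16, 49]
enqueue(24) -> [16, 49, 24]
enqueue(38) -> [16, 49, 24, 38]
enqueue(19) -> [16, 49, 24, 38, 19]
dequeue()->16, [49, 24, 38, 19]
enqueue(15) -> [49, 24, 38, 19, 15]
enqueue(14) -> [49, 24, 38, 19, 15, 14]

Final queue: [49, 24, 38, 19, 15, 14]


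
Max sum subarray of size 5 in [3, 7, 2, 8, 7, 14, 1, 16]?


[0:5]: 27
[1:6]: 38
[2:7]: 32
[3:8]: 46

Max: 46 at [3:8]


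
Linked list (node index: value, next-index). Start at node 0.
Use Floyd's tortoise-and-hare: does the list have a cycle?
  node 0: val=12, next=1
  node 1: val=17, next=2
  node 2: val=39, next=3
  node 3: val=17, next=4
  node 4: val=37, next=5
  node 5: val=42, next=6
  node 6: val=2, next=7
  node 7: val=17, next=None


Floyd's tortoise (slow, +1) and hare (fast, +2):
  init: slow=0, fast=0
  step 1: slow=1, fast=2
  step 2: slow=2, fast=4
  step 3: slow=3, fast=6
  step 4: fast 6->7->None, no cycle

Cycle: no


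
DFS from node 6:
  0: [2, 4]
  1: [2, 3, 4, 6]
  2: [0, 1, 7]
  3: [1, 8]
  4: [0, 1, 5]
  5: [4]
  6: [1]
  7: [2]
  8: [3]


Visit 6, push [1]
Visit 1, push [4, 3, 2]
Visit 2, push [7, 0]
Visit 0, push [4]
Visit 4, push [5]
Visit 5, push []
Visit 7, push []
Visit 3, push [8]
Visit 8, push []

DFS order: [6, 1, 2, 0, 4, 5, 7, 3, 8]


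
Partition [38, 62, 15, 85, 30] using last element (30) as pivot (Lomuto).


Pivot: 30
  15 <= 30: swap -> [15, 62, 38, 85, 30]
Place pivot at 1: [15, 30, 38, 85, 62]

Partitioned: [15, 30, 38, 85, 62]


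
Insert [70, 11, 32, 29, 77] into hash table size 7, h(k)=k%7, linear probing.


Insert 70: h=0 -> slot 0
Insert 11: h=4 -> slot 4
Insert 32: h=4, 1 probes -> slot 5
Insert 29: h=1 -> slot 1
Insert 77: h=0, 2 probes -> slot 2

Table: [70, 29, 77, None, 11, 32, None]


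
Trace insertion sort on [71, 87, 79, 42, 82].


Initial: [71, 87, 79, 42, 82]
Insert 87: [71, 87, 79, 42, 82]
Insert 79: [71, 79, 87, 42, 82]
Insert 42: [42, 71, 79, 87, 82]
Insert 82: [42, 71, 79, 82, 87]

Sorted: [42, 71, 79, 82, 87]


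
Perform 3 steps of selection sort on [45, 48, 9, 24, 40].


Initial: [45, 48, 9, 24, 40]
Step 1: min=9 at 2
  Swap: [9, 48, 45, 24, 40]
Step 2: min=24 at 3
  Swap: [9, 24, 45, 48, 40]
Step 3: min=40 at 4
  Swap: [9, 24, 40, 48, 45]

After 3 steps: [9, 24, 40, 48, 45]


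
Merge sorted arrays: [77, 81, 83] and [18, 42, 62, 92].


Take 18 from B
Take 42 from B
Take 62 from B
Take 77 from A
Take 81 from A
Take 83 from A

Merged: [18, 42, 62, 77, 81, 83, 92]


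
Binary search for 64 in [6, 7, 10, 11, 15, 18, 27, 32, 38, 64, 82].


Step 1: lo=0, hi=10, mid=5, val=18
Step 2: lo=6, hi=10, mid=8, val=38
Step 3: lo=9, hi=10, mid=9, val=64

Found at index 9


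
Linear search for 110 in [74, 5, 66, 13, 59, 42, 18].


i=0: 74!=110
i=1: 5!=110
i=2: 66!=110
i=3: 13!=110
i=4: 59!=110
i=5: 42!=110
i=6: 18!=110

Not found, 7 comps


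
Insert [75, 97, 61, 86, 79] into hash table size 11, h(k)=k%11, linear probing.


Insert 75: h=9 -> slot 9
Insert 97: h=9, 1 probes -> slot 10
Insert 61: h=6 -> slot 6
Insert 86: h=9, 2 probes -> slot 0
Insert 79: h=2 -> slot 2

Table: [86, None, 79, None, None, None, 61, None, None, 75, 97]


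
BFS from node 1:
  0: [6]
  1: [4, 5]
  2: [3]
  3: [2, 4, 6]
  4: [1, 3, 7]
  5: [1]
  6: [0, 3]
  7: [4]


Visit 1, enqueue [4, 5]
Visit 4, enqueue [3, 7]
Visit 5, enqueue []
Visit 3, enqueue [2, 6]
Visit 7, enqueue []
Visit 2, enqueue []
Visit 6, enqueue [0]
Visit 0, enqueue []

BFS order: [1, 4, 5, 3, 7, 2, 6, 0]


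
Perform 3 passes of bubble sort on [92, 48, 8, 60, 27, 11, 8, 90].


Initial: [92, 48, 8, 60, 27, 11, 8, 90]
Pass 1: [48, 8, 60, 27, 11, 8, 90, 92] (7 swaps)
Pass 2: [8, 48, 27, 11, 8, 60, 90, 92] (4 swaps)
Pass 3: [8, 27, 11, 8, 48, 60, 90, 92] (3 swaps)

After 3 passes: [8, 27, 11, 8, 48, 60, 90, 92]


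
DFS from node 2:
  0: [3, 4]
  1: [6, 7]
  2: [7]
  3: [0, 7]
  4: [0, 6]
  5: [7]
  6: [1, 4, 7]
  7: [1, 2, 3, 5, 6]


Visit 2, push [7]
Visit 7, push [6, 5, 3, 1]
Visit 1, push [6]
Visit 6, push [4]
Visit 4, push [0]
Visit 0, push [3]
Visit 3, push []
Visit 5, push []

DFS order: [2, 7, 1, 6, 4, 0, 3, 5]


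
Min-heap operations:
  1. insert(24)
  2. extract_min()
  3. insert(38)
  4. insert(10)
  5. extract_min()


insert(24) -> [24]
extract_min()->24, []
insert(38) -> [38]
insert(10) -> [10, 38]
extract_min()->10, [38]

Final heap: [38]


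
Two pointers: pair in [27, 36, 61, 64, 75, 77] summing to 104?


lo=0(27)+hi=5(77)=104

Yes: 27+77=104


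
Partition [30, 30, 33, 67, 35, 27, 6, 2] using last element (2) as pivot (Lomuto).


Pivot: 2
Place pivot at 0: [2, 30, 33, 67, 35, 27, 6, 30]

Partitioned: [2, 30, 33, 67, 35, 27, 6, 30]


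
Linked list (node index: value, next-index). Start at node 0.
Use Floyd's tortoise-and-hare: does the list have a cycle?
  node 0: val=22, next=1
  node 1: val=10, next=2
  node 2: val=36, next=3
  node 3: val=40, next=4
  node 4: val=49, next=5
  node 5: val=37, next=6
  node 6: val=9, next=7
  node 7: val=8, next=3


Floyd's tortoise (slow, +1) and hare (fast, +2):
  init: slow=0, fast=0
  step 1: slow=1, fast=2
  step 2: slow=2, fast=4
  step 3: slow=3, fast=6
  step 4: slow=4, fast=3
  step 5: slow=5, fast=5
  slow == fast at node 5: cycle detected

Cycle: yes


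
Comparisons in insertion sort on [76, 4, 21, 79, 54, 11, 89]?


Algorithm: insertion sort
Input: [76, 4, 21, 79, 54, 11, 89]
Sorted: [4, 11, 21, 54, 76, 79, 89]

13


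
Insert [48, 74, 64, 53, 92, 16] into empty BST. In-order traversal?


Insert 48: root
Insert 74: R from 48
Insert 64: R from 48 -> L from 74
Insert 53: R from 48 -> L from 74 -> L from 64
Insert 92: R from 48 -> R from 74
Insert 16: L from 48

In-order: [16, 48, 53, 64, 74, 92]


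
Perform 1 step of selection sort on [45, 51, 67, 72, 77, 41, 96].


Initial: [45, 51, 67, 72, 77, 41, 96]
Step 1: min=41 at 5
  Swap: [41, 51, 67, 72, 77, 45, 96]

After 1 step: [41, 51, 67, 72, 77, 45, 96]


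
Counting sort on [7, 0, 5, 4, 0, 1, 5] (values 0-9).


Input: [7, 0, 5, 4, 0, 1, 5]
Counts: [2, 1, 0, 0, 1, 2, 0, 1, 0, 0]

Sorted: [0, 0, 1, 4, 5, 5, 7]


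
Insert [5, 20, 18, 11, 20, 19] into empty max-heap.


Insert 5: [5]
Insert 20: [20, 5]
Insert 18: [20, 5, 18]
Insert 11: [20, 11, 18, 5]
Insert 20: [20, 20, 18, 5, 11]
Insert 19: [20, 20, 19, 5, 11, 18]

Final heap: [20, 20, 19, 5, 11, 18]


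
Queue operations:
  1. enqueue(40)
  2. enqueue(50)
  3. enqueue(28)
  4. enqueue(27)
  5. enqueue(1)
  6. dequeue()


enqueue(40) -> [40]
enqueue(50) -> [40, 50]
enqueue(28) -> [40, 50, 28]
enqueue(27) -> [40, 50, 28, 27]
enqueue(1) -> [40, 50, 28, 27, 1]
dequeue()->40, [50, 28, 27, 1]

Final queue: [50, 28, 27, 1]


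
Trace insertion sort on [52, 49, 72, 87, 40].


Initial: [52, 49, 72, 87, 40]
Insert 49: [49, 52, 72, 87, 40]
Insert 72: [49, 52, 72, 87, 40]
Insert 87: [49, 52, 72, 87, 40]
Insert 40: [40, 49, 52, 72, 87]

Sorted: [40, 49, 52, 72, 87]


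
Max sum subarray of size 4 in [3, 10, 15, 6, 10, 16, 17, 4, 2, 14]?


[0:4]: 34
[1:5]: 41
[2:6]: 47
[3:7]: 49
[4:8]: 47
[5:9]: 39
[6:10]: 37

Max: 49 at [3:7]


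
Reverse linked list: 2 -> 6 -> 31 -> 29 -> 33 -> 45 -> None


Step 1: curr=2, set curr.next=prev(None) | reversed so far: 2
Step 2: curr=6, set curr.next=prev(2) | reversed so far: 6 -> 2
Step 3: curr=31, set curr.next=prev(6) | reversed so far: 31 -> 6 -> 2
Step 4: curr=29, set curr.next=prev(31) | reversed so far: 29 -> 31 -> 6 -> 2
Step 5: curr=33, set curr.next=prev(29) | reversed so far: 33 -> 29 -> 31 -> 6 -> 2
Step 6: curr=45, set curr.next=prev(33) | reversed so far: 45 -> 33 -> 29 -> 31 -> 6 -> 2

45 -> 33 -> 29 -> 31 -> 6 -> 2 -> None


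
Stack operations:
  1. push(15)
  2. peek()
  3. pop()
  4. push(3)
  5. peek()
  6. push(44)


push(15) -> [15]
peek()->15
pop()->15, []
push(3) -> [3]
peek()->3
push(44) -> [3, 44]

Final stack: [3, 44]


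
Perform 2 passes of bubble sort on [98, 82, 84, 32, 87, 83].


Initial: [98, 82, 84, 32, 87, 83]
Pass 1: [82, 84, 32, 87, 83, 98] (5 swaps)
Pass 2: [82, 32, 84, 83, 87, 98] (2 swaps)

After 2 passes: [82, 32, 84, 83, 87, 98]


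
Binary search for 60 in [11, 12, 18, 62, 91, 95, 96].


Step 1: lo=0, hi=6, mid=3, val=62
Step 2: lo=0, hi=2, mid=1, val=12
Step 3: lo=2, hi=2, mid=2, val=18

Not found


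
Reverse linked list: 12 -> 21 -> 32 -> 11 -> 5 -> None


Step 1: curr=12, set curr.next=prev(None) | reversed so far: 12
Step 2: curr=21, set curr.next=prev(12) | reversed so far: 21 -> 12
Step 3: curr=32, set curr.next=prev(21) | reversed so far: 32 -> 21 -> 12
Step 4: curr=11, set curr.next=prev(32) | reversed so far: 11 -> 32 -> 21 -> 12
Step 5: curr=5, set curr.next=prev(11) | reversed so far: 5 -> 11 -> 32 -> 21 -> 12

5 -> 11 -> 32 -> 21 -> 12 -> None


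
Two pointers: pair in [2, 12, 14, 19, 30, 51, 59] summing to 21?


lo=0(2)+hi=6(59)=61
lo=0(2)+hi=5(51)=53
lo=0(2)+hi=4(30)=32
lo=0(2)+hi=3(19)=21

Yes: 2+19=21


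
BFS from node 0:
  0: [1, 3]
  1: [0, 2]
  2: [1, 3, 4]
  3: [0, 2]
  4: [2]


Visit 0, enqueue [1, 3]
Visit 1, enqueue [2]
Visit 3, enqueue []
Visit 2, enqueue [4]
Visit 4, enqueue []

BFS order: [0, 1, 3, 2, 4]


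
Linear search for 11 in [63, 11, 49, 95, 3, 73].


i=0: 63!=11
i=1: 11==11 found!

Found at 1, 2 comps


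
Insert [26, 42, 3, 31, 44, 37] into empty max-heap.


Insert 26: [26]
Insert 42: [42, 26]
Insert 3: [42, 26, 3]
Insert 31: [42, 31, 3, 26]
Insert 44: [44, 42, 3, 26, 31]
Insert 37: [44, 42, 37, 26, 31, 3]

Final heap: [44, 42, 37, 26, 31, 3]


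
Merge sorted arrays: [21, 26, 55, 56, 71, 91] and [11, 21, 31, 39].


Take 11 from B
Take 21 from A
Take 21 from B
Take 26 from A
Take 31 from B
Take 39 from B

Merged: [11, 21, 21, 26, 31, 39, 55, 56, 71, 91]


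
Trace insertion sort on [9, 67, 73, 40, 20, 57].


Initial: [9, 67, 73, 40, 20, 57]
Insert 67: [9, 67, 73, 40, 20, 57]
Insert 73: [9, 67, 73, 40, 20, 57]
Insert 40: [9, 40, 67, 73, 20, 57]
Insert 20: [9, 20, 40, 67, 73, 57]
Insert 57: [9, 20, 40, 57, 67, 73]

Sorted: [9, 20, 40, 57, 67, 73]


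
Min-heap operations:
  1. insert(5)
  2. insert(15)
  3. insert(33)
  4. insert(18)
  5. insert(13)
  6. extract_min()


insert(5) -> [5]
insert(15) -> [5, 15]
insert(33) -> [5, 15, 33]
insert(18) -> [5, 15, 33, 18]
insert(13) -> [5, 13, 33, 18, 15]
extract_min()->5, [13, 15, 33, 18]

Final heap: [13, 15, 33, 18]


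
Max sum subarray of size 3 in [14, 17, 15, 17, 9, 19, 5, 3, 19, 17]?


[0:3]: 46
[1:4]: 49
[2:5]: 41
[3:6]: 45
[4:7]: 33
[5:8]: 27
[6:9]: 27
[7:10]: 39

Max: 49 at [1:4]


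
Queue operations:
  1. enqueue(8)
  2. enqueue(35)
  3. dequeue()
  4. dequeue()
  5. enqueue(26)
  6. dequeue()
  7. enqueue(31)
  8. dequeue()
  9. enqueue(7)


enqueue(8) -> [8]
enqueue(35) -> [8, 35]
dequeue()->8, [35]
dequeue()->35, []
enqueue(26) -> [26]
dequeue()->26, []
enqueue(31) -> [31]
dequeue()->31, []
enqueue(7) -> [7]

Final queue: [7]


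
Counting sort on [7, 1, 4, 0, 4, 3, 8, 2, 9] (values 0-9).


Input: [7, 1, 4, 0, 4, 3, 8, 2, 9]
Counts: [1, 1, 1, 1, 2, 0, 0, 1, 1, 1]

Sorted: [0, 1, 2, 3, 4, 4, 7, 8, 9]


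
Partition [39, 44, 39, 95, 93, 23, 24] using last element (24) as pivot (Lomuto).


Pivot: 24
  23 <= 24: swap -> [23, 44, 39, 95, 93, 39, 24]
Place pivot at 1: [23, 24, 39, 95, 93, 39, 44]

Partitioned: [23, 24, 39, 95, 93, 39, 44]


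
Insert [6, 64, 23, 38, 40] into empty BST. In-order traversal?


Insert 6: root
Insert 64: R from 6
Insert 23: R from 6 -> L from 64
Insert 38: R from 6 -> L from 64 -> R from 23
Insert 40: R from 6 -> L from 64 -> R from 23 -> R from 38

In-order: [6, 23, 38, 40, 64]


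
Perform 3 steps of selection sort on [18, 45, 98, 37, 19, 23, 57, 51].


Initial: [18, 45, 98, 37, 19, 23, 57, 51]
Step 1: min=18 at 0
  Swap: [18, 45, 98, 37, 19, 23, 57, 51]
Step 2: min=19 at 4
  Swap: [18, 19, 98, 37, 45, 23, 57, 51]
Step 3: min=23 at 5
  Swap: [18, 19, 23, 37, 45, 98, 57, 51]

After 3 steps: [18, 19, 23, 37, 45, 98, 57, 51]


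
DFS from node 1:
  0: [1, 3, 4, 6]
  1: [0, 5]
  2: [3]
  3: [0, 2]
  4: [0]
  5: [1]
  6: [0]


Visit 1, push [5, 0]
Visit 0, push [6, 4, 3]
Visit 3, push [2]
Visit 2, push []
Visit 4, push []
Visit 6, push []
Visit 5, push []

DFS order: [1, 0, 3, 2, 4, 6, 5]


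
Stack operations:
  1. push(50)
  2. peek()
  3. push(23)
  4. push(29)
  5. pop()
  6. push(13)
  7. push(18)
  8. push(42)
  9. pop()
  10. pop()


push(50) -> [50]
peek()->50
push(23) -> [50, 23]
push(29) -> [50, 23, 29]
pop()->29, [50, 23]
push(13) -> [50, 23, 13]
push(18) -> [50, 23, 13, 18]
push(42) -> [50, 23, 13, 18, 42]
pop()->42, [50, 23, 13, 18]
pop()->18, [50, 23, 13]

Final stack: [50, 23, 13]


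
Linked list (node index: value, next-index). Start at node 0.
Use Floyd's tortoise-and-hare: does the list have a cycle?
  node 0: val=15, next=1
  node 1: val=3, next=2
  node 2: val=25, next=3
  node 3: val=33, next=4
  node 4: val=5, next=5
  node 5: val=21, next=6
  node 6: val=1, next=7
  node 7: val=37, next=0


Floyd's tortoise (slow, +1) and hare (fast, +2):
  init: slow=0, fast=0
  step 1: slow=1, fast=2
  step 2: slow=2, fast=4
  step 3: slow=3, fast=6
  step 4: slow=4, fast=0
  step 5: slow=5, fast=2
  step 6: slow=6, fast=4
  step 7: slow=7, fast=6
  step 8: slow=0, fast=0
  slow == fast at node 0: cycle detected

Cycle: yes


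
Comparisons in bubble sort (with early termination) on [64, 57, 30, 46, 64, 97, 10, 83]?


Algorithm: bubble sort (with early termination)
Input: [64, 57, 30, 46, 64, 97, 10, 83]
Sorted: [10, 30, 46, 57, 64, 64, 83, 97]

28


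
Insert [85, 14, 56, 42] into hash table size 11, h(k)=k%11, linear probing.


Insert 85: h=8 -> slot 8
Insert 14: h=3 -> slot 3
Insert 56: h=1 -> slot 1
Insert 42: h=9 -> slot 9

Table: [None, 56, None, 14, None, None, None, None, 85, 42, None]


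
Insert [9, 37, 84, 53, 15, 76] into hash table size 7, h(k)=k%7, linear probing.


Insert 9: h=2 -> slot 2
Insert 37: h=2, 1 probes -> slot 3
Insert 84: h=0 -> slot 0
Insert 53: h=4 -> slot 4
Insert 15: h=1 -> slot 1
Insert 76: h=6 -> slot 6

Table: [84, 15, 9, 37, 53, None, 76]


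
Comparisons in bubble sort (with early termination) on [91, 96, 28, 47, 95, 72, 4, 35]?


Algorithm: bubble sort (with early termination)
Input: [91, 96, 28, 47, 95, 72, 4, 35]
Sorted: [4, 28, 35, 47, 72, 91, 95, 96]

28


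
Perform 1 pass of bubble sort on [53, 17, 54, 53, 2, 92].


Initial: [53, 17, 54, 53, 2, 92]
Pass 1: [17, 53, 53, 2, 54, 92] (3 swaps)

After 1 pass: [17, 53, 53, 2, 54, 92]


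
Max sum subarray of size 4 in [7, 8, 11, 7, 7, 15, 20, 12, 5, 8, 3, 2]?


[0:4]: 33
[1:5]: 33
[2:6]: 40
[3:7]: 49
[4:8]: 54
[5:9]: 52
[6:10]: 45
[7:11]: 28
[8:12]: 18

Max: 54 at [4:8]


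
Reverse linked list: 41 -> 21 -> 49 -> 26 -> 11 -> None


Step 1: curr=41, set curr.next=prev(None) | reversed so far: 41
Step 2: curr=21, set curr.next=prev(41) | reversed so far: 21 -> 41
Step 3: curr=49, set curr.next=prev(21) | reversed so far: 49 -> 21 -> 41
Step 4: curr=26, set curr.next=prev(49) | reversed so far: 26 -> 49 -> 21 -> 41
Step 5: curr=11, set curr.next=prev(26) | reversed so far: 11 -> 26 -> 49 -> 21 -> 41

11 -> 26 -> 49 -> 21 -> 41 -> None


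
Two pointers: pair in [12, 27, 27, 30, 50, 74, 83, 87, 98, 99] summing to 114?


lo=0(12)+hi=9(99)=111
lo=1(27)+hi=9(99)=126
lo=1(27)+hi=8(98)=125
lo=1(27)+hi=7(87)=114

Yes: 27+87=114


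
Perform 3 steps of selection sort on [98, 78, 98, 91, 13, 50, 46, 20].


Initial: [98, 78, 98, 91, 13, 50, 46, 20]
Step 1: min=13 at 4
  Swap: [13, 78, 98, 91, 98, 50, 46, 20]
Step 2: min=20 at 7
  Swap: [13, 20, 98, 91, 98, 50, 46, 78]
Step 3: min=46 at 6
  Swap: [13, 20, 46, 91, 98, 50, 98, 78]

After 3 steps: [13, 20, 46, 91, 98, 50, 98, 78]


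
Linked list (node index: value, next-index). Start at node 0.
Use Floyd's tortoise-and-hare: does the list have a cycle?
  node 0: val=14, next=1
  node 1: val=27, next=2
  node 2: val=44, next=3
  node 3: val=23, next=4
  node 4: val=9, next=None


Floyd's tortoise (slow, +1) and hare (fast, +2):
  init: slow=0, fast=0
  step 1: slow=1, fast=2
  step 2: slow=2, fast=4
  step 3: fast -> None, no cycle

Cycle: no


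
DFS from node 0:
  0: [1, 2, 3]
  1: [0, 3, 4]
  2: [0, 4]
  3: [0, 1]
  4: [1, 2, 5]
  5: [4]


Visit 0, push [3, 2, 1]
Visit 1, push [4, 3]
Visit 3, push []
Visit 4, push [5, 2]
Visit 2, push []
Visit 5, push []

DFS order: [0, 1, 3, 4, 2, 5]


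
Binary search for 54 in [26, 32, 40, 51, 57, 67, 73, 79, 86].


Step 1: lo=0, hi=8, mid=4, val=57
Step 2: lo=0, hi=3, mid=1, val=32
Step 3: lo=2, hi=3, mid=2, val=40
Step 4: lo=3, hi=3, mid=3, val=51

Not found


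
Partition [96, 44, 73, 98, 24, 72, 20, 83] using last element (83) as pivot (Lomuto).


Pivot: 83
  44 <= 83: swap -> [44, 96, 73, 98, 24, 72, 20, 83]
  73 <= 83: swap -> [44, 73, 96, 98, 24, 72, 20, 83]
  24 <= 83: swap -> [44, 73, 24, 98, 96, 72, 20, 83]
  72 <= 83: swap -> [44, 73, 24, 72, 96, 98, 20, 83]
  20 <= 83: swap -> [44, 73, 24, 72, 20, 98, 96, 83]
Place pivot at 5: [44, 73, 24, 72, 20, 83, 96, 98]

Partitioned: [44, 73, 24, 72, 20, 83, 96, 98]


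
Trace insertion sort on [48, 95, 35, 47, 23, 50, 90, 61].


Initial: [48, 95, 35, 47, 23, 50, 90, 61]
Insert 95: [48, 95, 35, 47, 23, 50, 90, 61]
Insert 35: [35, 48, 95, 47, 23, 50, 90, 61]
Insert 47: [35, 47, 48, 95, 23, 50, 90, 61]
Insert 23: [23, 35, 47, 48, 95, 50, 90, 61]
Insert 50: [23, 35, 47, 48, 50, 95, 90, 61]
Insert 90: [23, 35, 47, 48, 50, 90, 95, 61]
Insert 61: [23, 35, 47, 48, 50, 61, 90, 95]

Sorted: [23, 35, 47, 48, 50, 61, 90, 95]


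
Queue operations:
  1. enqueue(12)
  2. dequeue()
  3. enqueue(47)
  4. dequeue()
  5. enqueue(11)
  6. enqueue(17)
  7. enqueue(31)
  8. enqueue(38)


enqueue(12) -> [12]
dequeue()->12, []
enqueue(47) -> [47]
dequeue()->47, []
enqueue(11) -> [11]
enqueue(17) -> [11, 17]
enqueue(31) -> [11, 17, 31]
enqueue(38) -> [11, 17, 31, 38]

Final queue: [11, 17, 31, 38]


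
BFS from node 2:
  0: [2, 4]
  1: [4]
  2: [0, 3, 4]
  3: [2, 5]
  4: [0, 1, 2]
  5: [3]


Visit 2, enqueue [0, 3, 4]
Visit 0, enqueue []
Visit 3, enqueue [5]
Visit 4, enqueue [1]
Visit 5, enqueue []
Visit 1, enqueue []

BFS order: [2, 0, 3, 4, 5, 1]


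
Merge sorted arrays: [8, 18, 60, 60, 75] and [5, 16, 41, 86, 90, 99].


Take 5 from B
Take 8 from A
Take 16 from B
Take 18 from A
Take 41 from B
Take 60 from A
Take 60 from A
Take 75 from A

Merged: [5, 8, 16, 18, 41, 60, 60, 75, 86, 90, 99]


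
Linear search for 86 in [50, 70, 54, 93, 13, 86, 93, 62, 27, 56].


i=0: 50!=86
i=1: 70!=86
i=2: 54!=86
i=3: 93!=86
i=4: 13!=86
i=5: 86==86 found!

Found at 5, 6 comps


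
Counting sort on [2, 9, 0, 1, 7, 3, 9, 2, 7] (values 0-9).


Input: [2, 9, 0, 1, 7, 3, 9, 2, 7]
Counts: [1, 1, 2, 1, 0, 0, 0, 2, 0, 2]

Sorted: [0, 1, 2, 2, 3, 7, 7, 9, 9]


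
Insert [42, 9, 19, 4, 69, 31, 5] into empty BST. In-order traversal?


Insert 42: root
Insert 9: L from 42
Insert 19: L from 42 -> R from 9
Insert 4: L from 42 -> L from 9
Insert 69: R from 42
Insert 31: L from 42 -> R from 9 -> R from 19
Insert 5: L from 42 -> L from 9 -> R from 4

In-order: [4, 5, 9, 19, 31, 42, 69]


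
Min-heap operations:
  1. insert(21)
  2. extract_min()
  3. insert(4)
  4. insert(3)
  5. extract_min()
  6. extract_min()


insert(21) -> [21]
extract_min()->21, []
insert(4) -> [4]
insert(3) -> [3, 4]
extract_min()->3, [4]
extract_min()->4, []

Final heap: []


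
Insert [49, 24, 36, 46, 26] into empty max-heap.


Insert 49: [49]
Insert 24: [49, 24]
Insert 36: [49, 24, 36]
Insert 46: [49, 46, 36, 24]
Insert 26: [49, 46, 36, 24, 26]

Final heap: [49, 46, 36, 24, 26]


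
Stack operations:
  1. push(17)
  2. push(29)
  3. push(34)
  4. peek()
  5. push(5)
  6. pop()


push(17) -> [17]
push(29) -> [17, 29]
push(34) -> [17, 29, 34]
peek()->34
push(5) -> [17, 29, 34, 5]
pop()->5, [17, 29, 34]

Final stack: [17, 29, 34]


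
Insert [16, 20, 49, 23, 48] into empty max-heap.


Insert 16: [16]
Insert 20: [20, 16]
Insert 49: [49, 16, 20]
Insert 23: [49, 23, 20, 16]
Insert 48: [49, 48, 20, 16, 23]

Final heap: [49, 48, 20, 16, 23]


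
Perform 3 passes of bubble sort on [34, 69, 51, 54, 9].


Initial: [34, 69, 51, 54, 9]
Pass 1: [34, 51, 54, 9, 69] (3 swaps)
Pass 2: [34, 51, 9, 54, 69] (1 swaps)
Pass 3: [34, 9, 51, 54, 69] (1 swaps)

After 3 passes: [34, 9, 51, 54, 69]


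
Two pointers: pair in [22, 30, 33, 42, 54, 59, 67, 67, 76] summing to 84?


lo=0(22)+hi=8(76)=98
lo=0(22)+hi=7(67)=89
lo=0(22)+hi=6(67)=89
lo=0(22)+hi=5(59)=81
lo=1(30)+hi=5(59)=89
lo=1(30)+hi=4(54)=84

Yes: 30+54=84


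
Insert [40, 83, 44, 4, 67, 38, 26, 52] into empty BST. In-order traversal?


Insert 40: root
Insert 83: R from 40
Insert 44: R from 40 -> L from 83
Insert 4: L from 40
Insert 67: R from 40 -> L from 83 -> R from 44
Insert 38: L from 40 -> R from 4
Insert 26: L from 40 -> R from 4 -> L from 38
Insert 52: R from 40 -> L from 83 -> R from 44 -> L from 67

In-order: [4, 26, 38, 40, 44, 52, 67, 83]


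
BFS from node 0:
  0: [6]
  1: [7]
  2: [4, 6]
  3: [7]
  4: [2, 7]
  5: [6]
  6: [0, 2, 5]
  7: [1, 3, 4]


Visit 0, enqueue [6]
Visit 6, enqueue [2, 5]
Visit 2, enqueue [4]
Visit 5, enqueue []
Visit 4, enqueue [7]
Visit 7, enqueue [1, 3]
Visit 1, enqueue []
Visit 3, enqueue []

BFS order: [0, 6, 2, 5, 4, 7, 1, 3]


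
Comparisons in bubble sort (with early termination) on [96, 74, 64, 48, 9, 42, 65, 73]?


Algorithm: bubble sort (with early termination)
Input: [96, 74, 64, 48, 9, 42, 65, 73]
Sorted: [9, 42, 48, 64, 65, 73, 74, 96]

25


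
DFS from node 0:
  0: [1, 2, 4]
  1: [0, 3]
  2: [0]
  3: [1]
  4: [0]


Visit 0, push [4, 2, 1]
Visit 1, push [3]
Visit 3, push []
Visit 2, push []
Visit 4, push []

DFS order: [0, 1, 3, 2, 4]


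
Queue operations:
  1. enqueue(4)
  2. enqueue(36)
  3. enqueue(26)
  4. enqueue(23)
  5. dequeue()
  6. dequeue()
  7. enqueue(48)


enqueue(4) -> [4]
enqueue(36) -> [4, 36]
enqueue(26) -> [4, 36, 26]
enqueue(23) -> [4, 36, 26, 23]
dequeue()->4, [36, 26, 23]
dequeue()->36, [26, 23]
enqueue(48) -> [26, 23, 48]

Final queue: [26, 23, 48]


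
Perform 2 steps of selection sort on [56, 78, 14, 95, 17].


Initial: [56, 78, 14, 95, 17]
Step 1: min=14 at 2
  Swap: [14, 78, 56, 95, 17]
Step 2: min=17 at 4
  Swap: [14, 17, 56, 95, 78]

After 2 steps: [14, 17, 56, 95, 78]


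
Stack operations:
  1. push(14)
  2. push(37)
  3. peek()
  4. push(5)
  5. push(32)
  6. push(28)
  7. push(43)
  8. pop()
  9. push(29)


push(14) -> [14]
push(37) -> [14, 37]
peek()->37
push(5) -> [14, 37, 5]
push(32) -> [14, 37, 5, 32]
push(28) -> [14, 37, 5, 32, 28]
push(43) -> [14, 37, 5, 32, 28, 43]
pop()->43, [14, 37, 5, 32, 28]
push(29) -> [14, 37, 5, 32, 28, 29]

Final stack: [14, 37, 5, 32, 28, 29]


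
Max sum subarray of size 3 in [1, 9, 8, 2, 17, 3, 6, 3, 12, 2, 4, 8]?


[0:3]: 18
[1:4]: 19
[2:5]: 27
[3:6]: 22
[4:7]: 26
[5:8]: 12
[6:9]: 21
[7:10]: 17
[8:11]: 18
[9:12]: 14

Max: 27 at [2:5]


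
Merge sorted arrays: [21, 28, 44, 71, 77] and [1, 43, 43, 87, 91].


Take 1 from B
Take 21 from A
Take 28 from A
Take 43 from B
Take 43 from B
Take 44 from A
Take 71 from A
Take 77 from A

Merged: [1, 21, 28, 43, 43, 44, 71, 77, 87, 91]


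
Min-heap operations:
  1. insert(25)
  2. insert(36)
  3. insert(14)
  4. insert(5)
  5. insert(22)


insert(25) -> [25]
insert(36) -> [25, 36]
insert(14) -> [14, 36, 25]
insert(5) -> [5, 14, 25, 36]
insert(22) -> [5, 14, 25, 36, 22]

Final heap: [5, 14, 25, 36, 22]


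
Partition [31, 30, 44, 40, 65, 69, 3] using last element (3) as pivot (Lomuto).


Pivot: 3
Place pivot at 0: [3, 30, 44, 40, 65, 69, 31]

Partitioned: [3, 30, 44, 40, 65, 69, 31]


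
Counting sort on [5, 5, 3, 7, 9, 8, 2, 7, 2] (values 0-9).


Input: [5, 5, 3, 7, 9, 8, 2, 7, 2]
Counts: [0, 0, 2, 1, 0, 2, 0, 2, 1, 1]

Sorted: [2, 2, 3, 5, 5, 7, 7, 8, 9]


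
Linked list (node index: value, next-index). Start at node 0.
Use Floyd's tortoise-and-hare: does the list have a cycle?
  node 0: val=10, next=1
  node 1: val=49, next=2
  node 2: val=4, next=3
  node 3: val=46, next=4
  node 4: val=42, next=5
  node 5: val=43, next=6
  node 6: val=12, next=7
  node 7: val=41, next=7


Floyd's tortoise (slow, +1) and hare (fast, +2):
  init: slow=0, fast=0
  step 1: slow=1, fast=2
  step 2: slow=2, fast=4
  step 3: slow=3, fast=6
  step 4: slow=4, fast=7
  step 5: slow=5, fast=7
  step 6: slow=6, fast=7
  step 7: slow=7, fast=7
  slow == fast at node 7: cycle detected

Cycle: yes


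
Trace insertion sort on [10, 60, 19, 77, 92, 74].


Initial: [10, 60, 19, 77, 92, 74]
Insert 60: [10, 60, 19, 77, 92, 74]
Insert 19: [10, 19, 60, 77, 92, 74]
Insert 77: [10, 19, 60, 77, 92, 74]
Insert 92: [10, 19, 60, 77, 92, 74]
Insert 74: [10, 19, 60, 74, 77, 92]

Sorted: [10, 19, 60, 74, 77, 92]


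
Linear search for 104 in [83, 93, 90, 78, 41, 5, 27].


i=0: 83!=104
i=1: 93!=104
i=2: 90!=104
i=3: 78!=104
i=4: 41!=104
i=5: 5!=104
i=6: 27!=104

Not found, 7 comps


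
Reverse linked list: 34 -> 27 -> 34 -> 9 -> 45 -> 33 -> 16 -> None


Step 1: curr=34, set curr.next=prev(None) | reversed so far: 34
Step 2: curr=27, set curr.next=prev(34) | reversed so far: 27 -> 34
Step 3: curr=34, set curr.next=prev(27) | reversed so far: 34 -> 27 -> 34
Step 4: curr=9, set curr.next=prev(34) | reversed so far: 9 -> 34 -> 27 -> 34
Step 5: curr=45, set curr.next=prev(9) | reversed so far: 45 -> 9 -> 34 -> 27 -> 34
Step 6: curr=33, set curr.next=prev(45) | reversed so far: 33 -> 45 -> 9 -> 34 -> 27 -> 34
Step 7: curr=16, set curr.next=prev(33) | reversed so far: 16 -> 33 -> 45 -> 9 -> 34 -> 27 -> 34

16 -> 33 -> 45 -> 9 -> 34 -> 27 -> 34 -> None


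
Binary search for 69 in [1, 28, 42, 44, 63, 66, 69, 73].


Step 1: lo=0, hi=7, mid=3, val=44
Step 2: lo=4, hi=7, mid=5, val=66
Step 3: lo=6, hi=7, mid=6, val=69

Found at index 6


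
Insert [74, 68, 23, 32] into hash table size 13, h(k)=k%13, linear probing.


Insert 74: h=9 -> slot 9
Insert 68: h=3 -> slot 3
Insert 23: h=10 -> slot 10
Insert 32: h=6 -> slot 6

Table: [None, None, None, 68, None, None, 32, None, None, 74, 23, None, None]


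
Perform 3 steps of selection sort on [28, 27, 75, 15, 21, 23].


Initial: [28, 27, 75, 15, 21, 23]
Step 1: min=15 at 3
  Swap: [15, 27, 75, 28, 21, 23]
Step 2: min=21 at 4
  Swap: [15, 21, 75, 28, 27, 23]
Step 3: min=23 at 5
  Swap: [15, 21, 23, 28, 27, 75]

After 3 steps: [15, 21, 23, 28, 27, 75]


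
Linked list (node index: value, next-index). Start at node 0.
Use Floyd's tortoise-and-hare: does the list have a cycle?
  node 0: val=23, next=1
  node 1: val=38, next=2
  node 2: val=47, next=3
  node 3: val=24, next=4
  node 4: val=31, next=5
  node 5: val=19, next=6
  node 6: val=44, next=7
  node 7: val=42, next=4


Floyd's tortoise (slow, +1) and hare (fast, +2):
  init: slow=0, fast=0
  step 1: slow=1, fast=2
  step 2: slow=2, fast=4
  step 3: slow=3, fast=6
  step 4: slow=4, fast=4
  slow == fast at node 4: cycle detected

Cycle: yes


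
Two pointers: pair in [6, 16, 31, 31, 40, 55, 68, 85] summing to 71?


lo=0(6)+hi=7(85)=91
lo=0(6)+hi=6(68)=74
lo=0(6)+hi=5(55)=61
lo=1(16)+hi=5(55)=71

Yes: 16+55=71


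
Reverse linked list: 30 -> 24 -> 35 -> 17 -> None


Step 1: curr=30, set curr.next=prev(None) | reversed so far: 30
Step 2: curr=24, set curr.next=prev(30) | reversed so far: 24 -> 30
Step 3: curr=35, set curr.next=prev(24) | reversed so far: 35 -> 24 -> 30
Step 4: curr=17, set curr.next=prev(35) | reversed so far: 17 -> 35 -> 24 -> 30

17 -> 35 -> 24 -> 30 -> None


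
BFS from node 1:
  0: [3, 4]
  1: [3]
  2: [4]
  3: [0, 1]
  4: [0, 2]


Visit 1, enqueue [3]
Visit 3, enqueue [0]
Visit 0, enqueue [4]
Visit 4, enqueue [2]
Visit 2, enqueue []

BFS order: [1, 3, 0, 4, 2]


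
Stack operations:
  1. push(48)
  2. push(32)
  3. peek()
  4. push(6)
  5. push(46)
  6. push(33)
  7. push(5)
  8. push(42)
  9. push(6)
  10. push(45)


push(48) -> [48]
push(32) -> [48, 32]
peek()->32
push(6) -> [48, 32, 6]
push(46) -> [48, 32, 6, 46]
push(33) -> [48, 32, 6, 46, 33]
push(5) -> [48, 32, 6, 46, 33, 5]
push(42) -> [48, 32, 6, 46, 33, 5, 42]
push(6) -> [48, 32, 6, 46, 33, 5, 42, 6]
push(45) -> [48, 32, 6, 46, 33, 5, 42, 6, 45]

Final stack: [48, 32, 6, 46, 33, 5, 42, 6, 45]


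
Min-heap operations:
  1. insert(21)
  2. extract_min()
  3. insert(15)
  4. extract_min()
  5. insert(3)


insert(21) -> [21]
extract_min()->21, []
insert(15) -> [15]
extract_min()->15, []
insert(3) -> [3]

Final heap: [3]


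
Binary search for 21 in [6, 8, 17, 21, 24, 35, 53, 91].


Step 1: lo=0, hi=7, mid=3, val=21

Found at index 3


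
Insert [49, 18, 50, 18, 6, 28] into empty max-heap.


Insert 49: [49]
Insert 18: [49, 18]
Insert 50: [50, 18, 49]
Insert 18: [50, 18, 49, 18]
Insert 6: [50, 18, 49, 18, 6]
Insert 28: [50, 18, 49, 18, 6, 28]

Final heap: [50, 18, 49, 18, 6, 28]


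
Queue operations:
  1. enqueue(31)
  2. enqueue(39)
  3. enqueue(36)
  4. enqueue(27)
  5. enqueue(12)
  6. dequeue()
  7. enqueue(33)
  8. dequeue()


enqueue(31) -> [31]
enqueue(39) -> [31, 39]
enqueue(36) -> [31, 39, 36]
enqueue(27) -> [31, 39, 36, 27]
enqueue(12) -> [31, 39, 36, 27, 12]
dequeue()->31, [39, 36, 27, 12]
enqueue(33) -> [39, 36, 27, 12, 33]
dequeue()->39, [36, 27, 12, 33]

Final queue: [36, 27, 12, 33]


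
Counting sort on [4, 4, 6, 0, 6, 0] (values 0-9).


Input: [4, 4, 6, 0, 6, 0]
Counts: [2, 0, 0, 0, 2, 0, 2, 0, 0, 0]

Sorted: [0, 0, 4, 4, 6, 6]


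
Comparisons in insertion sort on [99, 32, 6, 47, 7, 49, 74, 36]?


Algorithm: insertion sort
Input: [99, 32, 6, 47, 7, 49, 74, 36]
Sorted: [6, 7, 32, 36, 47, 49, 74, 99]

18


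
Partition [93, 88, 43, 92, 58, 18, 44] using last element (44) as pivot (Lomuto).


Pivot: 44
  43 <= 44: swap -> [43, 88, 93, 92, 58, 18, 44]
  18 <= 44: swap -> [43, 18, 93, 92, 58, 88, 44]
Place pivot at 2: [43, 18, 44, 92, 58, 88, 93]

Partitioned: [43, 18, 44, 92, 58, 88, 93]


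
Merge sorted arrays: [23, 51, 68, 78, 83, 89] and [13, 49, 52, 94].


Take 13 from B
Take 23 from A
Take 49 from B
Take 51 from A
Take 52 from B
Take 68 from A
Take 78 from A
Take 83 from A
Take 89 from A

Merged: [13, 23, 49, 51, 52, 68, 78, 83, 89, 94]


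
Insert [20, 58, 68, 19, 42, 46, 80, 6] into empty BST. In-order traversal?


Insert 20: root
Insert 58: R from 20
Insert 68: R from 20 -> R from 58
Insert 19: L from 20
Insert 42: R from 20 -> L from 58
Insert 46: R from 20 -> L from 58 -> R from 42
Insert 80: R from 20 -> R from 58 -> R from 68
Insert 6: L from 20 -> L from 19

In-order: [6, 19, 20, 42, 46, 58, 68, 80]


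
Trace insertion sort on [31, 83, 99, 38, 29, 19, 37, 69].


Initial: [31, 83, 99, 38, 29, 19, 37, 69]
Insert 83: [31, 83, 99, 38, 29, 19, 37, 69]
Insert 99: [31, 83, 99, 38, 29, 19, 37, 69]
Insert 38: [31, 38, 83, 99, 29, 19, 37, 69]
Insert 29: [29, 31, 38, 83, 99, 19, 37, 69]
Insert 19: [19, 29, 31, 38, 83, 99, 37, 69]
Insert 37: [19, 29, 31, 37, 38, 83, 99, 69]
Insert 69: [19, 29, 31, 37, 38, 69, 83, 99]

Sorted: [19, 29, 31, 37, 38, 69, 83, 99]


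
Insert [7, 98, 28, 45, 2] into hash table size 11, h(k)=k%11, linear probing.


Insert 7: h=7 -> slot 7
Insert 98: h=10 -> slot 10
Insert 28: h=6 -> slot 6
Insert 45: h=1 -> slot 1
Insert 2: h=2 -> slot 2

Table: [None, 45, 2, None, None, None, 28, 7, None, None, 98]


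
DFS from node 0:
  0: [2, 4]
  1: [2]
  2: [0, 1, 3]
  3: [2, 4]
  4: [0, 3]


Visit 0, push [4, 2]
Visit 2, push [3, 1]
Visit 1, push []
Visit 3, push [4]
Visit 4, push []

DFS order: [0, 2, 1, 3, 4]


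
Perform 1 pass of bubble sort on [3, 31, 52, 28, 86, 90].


Initial: [3, 31, 52, 28, 86, 90]
Pass 1: [3, 31, 28, 52, 86, 90] (1 swaps)

After 1 pass: [3, 31, 28, 52, 86, 90]


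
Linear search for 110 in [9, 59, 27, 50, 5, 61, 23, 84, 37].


i=0: 9!=110
i=1: 59!=110
i=2: 27!=110
i=3: 50!=110
i=4: 5!=110
i=5: 61!=110
i=6: 23!=110
i=7: 84!=110
i=8: 37!=110

Not found, 9 comps


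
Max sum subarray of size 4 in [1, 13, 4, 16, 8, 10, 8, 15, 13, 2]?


[0:4]: 34
[1:5]: 41
[2:6]: 38
[3:7]: 42
[4:8]: 41
[5:9]: 46
[6:10]: 38

Max: 46 at [5:9]


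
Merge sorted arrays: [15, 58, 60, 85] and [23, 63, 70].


Take 15 from A
Take 23 from B
Take 58 from A
Take 60 from A
Take 63 from B
Take 70 from B

Merged: [15, 23, 58, 60, 63, 70, 85]


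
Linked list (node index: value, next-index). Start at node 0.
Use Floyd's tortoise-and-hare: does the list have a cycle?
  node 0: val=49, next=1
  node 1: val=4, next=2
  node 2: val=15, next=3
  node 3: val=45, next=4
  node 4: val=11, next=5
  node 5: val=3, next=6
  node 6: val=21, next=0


Floyd's tortoise (slow, +1) and hare (fast, +2):
  init: slow=0, fast=0
  step 1: slow=1, fast=2
  step 2: slow=2, fast=4
  step 3: slow=3, fast=6
  step 4: slow=4, fast=1
  step 5: slow=5, fast=3
  step 6: slow=6, fast=5
  step 7: slow=0, fast=0
  slow == fast at node 0: cycle detected

Cycle: yes


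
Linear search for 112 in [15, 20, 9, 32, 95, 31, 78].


i=0: 15!=112
i=1: 20!=112
i=2: 9!=112
i=3: 32!=112
i=4: 95!=112
i=5: 31!=112
i=6: 78!=112

Not found, 7 comps


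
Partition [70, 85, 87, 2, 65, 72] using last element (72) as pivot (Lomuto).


Pivot: 72
  70 <= 72: advance i (no swap)
  2 <= 72: swap -> [70, 2, 87, 85, 65, 72]
  65 <= 72: swap -> [70, 2, 65, 85, 87, 72]
Place pivot at 3: [70, 2, 65, 72, 87, 85]

Partitioned: [70, 2, 65, 72, 87, 85]


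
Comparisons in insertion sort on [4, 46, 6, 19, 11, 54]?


Algorithm: insertion sort
Input: [4, 46, 6, 19, 11, 54]
Sorted: [4, 6, 11, 19, 46, 54]

9


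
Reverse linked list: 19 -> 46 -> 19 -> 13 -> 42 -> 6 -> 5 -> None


Step 1: curr=19, set curr.next=prev(None) | reversed so far: 19
Step 2: curr=46, set curr.next=prev(19) | reversed so far: 46 -> 19
Step 3: curr=19, set curr.next=prev(46) | reversed so far: 19 -> 46 -> 19
Step 4: curr=13, set curr.next=prev(19) | reversed so far: 13 -> 19 -> 46 -> 19
Step 5: curr=42, set curr.next=prev(13) | reversed so far: 42 -> 13 -> 19 -> 46 -> 19
Step 6: curr=6, set curr.next=prev(42) | reversed so far: 6 -> 42 -> 13 -> 19 -> 46 -> 19
Step 7: curr=5, set curr.next=prev(6) | reversed so far: 5 -> 6 -> 42 -> 13 -> 19 -> 46 -> 19

5 -> 6 -> 42 -> 13 -> 19 -> 46 -> 19 -> None


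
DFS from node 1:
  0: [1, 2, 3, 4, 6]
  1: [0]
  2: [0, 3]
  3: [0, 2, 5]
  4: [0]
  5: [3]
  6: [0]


Visit 1, push [0]
Visit 0, push [6, 4, 3, 2]
Visit 2, push [3]
Visit 3, push [5]
Visit 5, push []
Visit 4, push []
Visit 6, push []

DFS order: [1, 0, 2, 3, 5, 4, 6]


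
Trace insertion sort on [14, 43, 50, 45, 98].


Initial: [14, 43, 50, 45, 98]
Insert 43: [14, 43, 50, 45, 98]
Insert 50: [14, 43, 50, 45, 98]
Insert 45: [14, 43, 45, 50, 98]
Insert 98: [14, 43, 45, 50, 98]

Sorted: [14, 43, 45, 50, 98]


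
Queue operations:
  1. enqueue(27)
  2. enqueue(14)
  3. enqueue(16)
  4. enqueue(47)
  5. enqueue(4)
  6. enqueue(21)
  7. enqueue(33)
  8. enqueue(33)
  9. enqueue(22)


enqueue(27) -> [27]
enqueue(14) -> [27, 14]
enqueue(16) -> [27, 14, 16]
enqueue(47) -> [27, 14, 16, 47]
enqueue(4) -> [27, 14, 16, 47, 4]
enqueue(21) -> [27, 14, 16, 47, 4, 21]
enqueue(33) -> [27, 14, 16, 47, 4, 21, 33]
enqueue(33) -> [27, 14, 16, 47, 4, 21, 33, 33]
enqueue(22) -> [27, 14, 16, 47, 4, 21, 33, 33, 22]

Final queue: [27, 14, 16, 47, 4, 21, 33, 33, 22]


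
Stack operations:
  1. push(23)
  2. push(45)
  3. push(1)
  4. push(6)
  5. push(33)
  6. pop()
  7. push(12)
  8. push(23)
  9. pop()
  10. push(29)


push(23) -> [23]
push(45) -> [23, 45]
push(1) -> [23, 45, 1]
push(6) -> [23, 45, 1, 6]
push(33) -> [23, 45, 1, 6, 33]
pop()->33, [23, 45, 1, 6]
push(12) -> [23, 45, 1, 6, 12]
push(23) -> [23, 45, 1, 6, 12, 23]
pop()->23, [23, 45, 1, 6, 12]
push(29) -> [23, 45, 1, 6, 12, 29]

Final stack: [23, 45, 1, 6, 12, 29]


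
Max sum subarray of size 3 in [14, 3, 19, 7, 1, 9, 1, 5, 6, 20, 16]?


[0:3]: 36
[1:4]: 29
[2:5]: 27
[3:6]: 17
[4:7]: 11
[5:8]: 15
[6:9]: 12
[7:10]: 31
[8:11]: 42

Max: 42 at [8:11]


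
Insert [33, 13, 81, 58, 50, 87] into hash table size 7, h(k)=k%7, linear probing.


Insert 33: h=5 -> slot 5
Insert 13: h=6 -> slot 6
Insert 81: h=4 -> slot 4
Insert 58: h=2 -> slot 2
Insert 50: h=1 -> slot 1
Insert 87: h=3 -> slot 3

Table: [None, 50, 58, 87, 81, 33, 13]
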